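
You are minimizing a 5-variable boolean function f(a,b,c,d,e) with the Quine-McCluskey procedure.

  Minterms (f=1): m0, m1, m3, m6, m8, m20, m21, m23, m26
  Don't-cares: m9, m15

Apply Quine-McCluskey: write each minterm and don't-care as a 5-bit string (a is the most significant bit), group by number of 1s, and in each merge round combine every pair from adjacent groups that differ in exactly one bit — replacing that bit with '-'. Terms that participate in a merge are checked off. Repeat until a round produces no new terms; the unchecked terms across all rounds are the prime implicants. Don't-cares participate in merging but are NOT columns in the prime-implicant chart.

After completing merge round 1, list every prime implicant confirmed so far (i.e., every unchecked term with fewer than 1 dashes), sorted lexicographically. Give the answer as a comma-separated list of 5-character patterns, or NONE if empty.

[col 0] 00000*, 00001*, 00011*, 00110, 01000*, 01001*, 01111, 10100*, 10101*, 10111*, 11010
[col 1] 0-000*, 0-001*, 000-1, 0000-*, 0100-*, 101-1, 1010-
[col 2] 0-00-
Prime implicants: 0-00-, 000-1, 00110, 01111, 101-1, 1010-, 11010

00110, 01111, 11010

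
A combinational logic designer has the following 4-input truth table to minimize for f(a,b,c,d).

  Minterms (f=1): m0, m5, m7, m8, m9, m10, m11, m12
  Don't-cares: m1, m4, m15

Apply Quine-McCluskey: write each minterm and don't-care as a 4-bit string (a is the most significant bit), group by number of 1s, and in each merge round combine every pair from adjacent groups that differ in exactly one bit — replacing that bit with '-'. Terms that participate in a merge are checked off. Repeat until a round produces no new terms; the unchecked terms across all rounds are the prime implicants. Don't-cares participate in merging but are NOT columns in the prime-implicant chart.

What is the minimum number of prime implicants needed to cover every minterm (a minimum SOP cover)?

Round 0: 0000✓ 0001✓ 0100✓ 0101✓ 0111✓ 1000✓ 1001✓ 1010✓ 1011✓ 1100✓ 1111✓
Round 1: -000✓ -001✓ -100✓ -111 0-00✓ 0-01✓ 000-✓ 01-1 010-✓ 1-00✓ 1-11 10-0✓ 10-1✓ 100-✓ 101-✓
Round 2: --00 -00- 0-0- 10--
PIs = {--00, -00-, -111, 0-0-, 01-1, 1-11, 10--}
Coverage chart:
  m0: --00,-00-,0-0-
  m5: 0-0-,01-1
  m7: -111,01-1
  m8: --00,-00-,10--
  m9: -00-,10--
  m10: 10-- ←essential
  m11: 1-11,10--
  m12: --00 ←essential
Essential: --00, 10--
Petrick residual → 01-1
Min cover (3 terms): c'd' + a'bd + ab'

3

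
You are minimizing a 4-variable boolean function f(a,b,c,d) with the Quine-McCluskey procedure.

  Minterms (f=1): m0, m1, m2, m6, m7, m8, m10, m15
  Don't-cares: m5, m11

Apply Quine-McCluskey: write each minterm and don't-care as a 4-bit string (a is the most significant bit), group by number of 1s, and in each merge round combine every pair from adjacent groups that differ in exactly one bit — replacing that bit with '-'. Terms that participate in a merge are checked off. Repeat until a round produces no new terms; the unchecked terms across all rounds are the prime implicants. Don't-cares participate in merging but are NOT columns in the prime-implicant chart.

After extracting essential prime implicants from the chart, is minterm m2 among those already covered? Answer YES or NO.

[col 0] 0000*, 0001*, 0010*, 0101*, 0110*, 0111*, 1000*, 1010*, 1011*, 1111*
[col 1] -000*, -010*, -111, 0-01, 0-10, 00-0*, 000-, 01-1, 011-, 1-11, 10-0*, 101-
[col 2] -0-0
Prime implicants: -0-0, -111, 0-01, 0-10, 000-, 01-1, 011-, 1-11, 101-
PI chart (minterm → PIs covering it):
  0 | -0-0,000-
  1 | 0-01,000-
  2 | -0-0,0-10
  6 | 0-10,011-
  7 | -111,01-1,011-
  8 | -0-0  (sole → essential)
  10 | -0-0,101-
  15 | -111,1-11
Essential prime implicants: -0-0

YES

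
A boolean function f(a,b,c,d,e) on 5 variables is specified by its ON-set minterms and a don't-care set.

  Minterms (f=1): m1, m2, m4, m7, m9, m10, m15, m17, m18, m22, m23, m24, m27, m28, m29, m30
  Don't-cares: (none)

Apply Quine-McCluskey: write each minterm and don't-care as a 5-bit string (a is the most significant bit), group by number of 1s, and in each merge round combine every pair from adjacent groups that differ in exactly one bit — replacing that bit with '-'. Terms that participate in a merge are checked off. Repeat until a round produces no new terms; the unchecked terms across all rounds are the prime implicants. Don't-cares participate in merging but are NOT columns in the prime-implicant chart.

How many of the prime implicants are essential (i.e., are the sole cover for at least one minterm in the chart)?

[col 0] 00001*, 00010*, 00100, 00111*, 01001*, 01010*, 01111*, 10001*, 10010*, 10110*, 10111*, 11000*, 11011, 11100*, 11101*, 11110*
[col 1] -0001, -0010, -0111, 0-001, 0-010, 0-111, 1-110, 10-10, 1011-, 11-00, 111-0, 1110-
Prime implicants: -0001, -0010, -0111, 0-001, 0-010, 0-111, 00100, 1-110, 10-10, 1011-, 11-00, 11011, 111-0, 1110-
PI chart (minterm → PIs covering it):
  1 | -0001,0-001
  2 | -0010,0-010
  4 | 00100  (sole → essential)
  7 | -0111,0-111
  9 | 0-001  (sole → essential)
  10 | 0-010  (sole → essential)
  15 | 0-111  (sole → essential)
  17 | -0001  (sole → essential)
  18 | -0010,10-10
  22 | 1-110,10-10,1011-
  23 | -0111,1011-
  24 | 11-00  (sole → essential)
  27 | 11011  (sole → essential)
  28 | 11-00,111-0,1110-
  29 | 1110-  (sole → essential)
  30 | 1-110,111-0
Essential prime implicants: -0001, 0-001, 0-010, 0-111, 00100, 11-00, 11011, 1110-

8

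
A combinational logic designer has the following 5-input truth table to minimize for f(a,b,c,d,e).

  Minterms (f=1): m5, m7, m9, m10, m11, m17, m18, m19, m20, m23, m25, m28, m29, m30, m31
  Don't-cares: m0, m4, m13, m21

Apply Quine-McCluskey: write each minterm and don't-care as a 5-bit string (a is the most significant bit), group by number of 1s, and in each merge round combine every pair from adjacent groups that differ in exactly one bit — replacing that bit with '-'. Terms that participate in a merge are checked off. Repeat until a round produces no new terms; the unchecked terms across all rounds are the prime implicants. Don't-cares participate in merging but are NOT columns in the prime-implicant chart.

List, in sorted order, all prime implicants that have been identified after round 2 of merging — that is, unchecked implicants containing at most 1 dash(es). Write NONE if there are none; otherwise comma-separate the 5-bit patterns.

00-00, 010-1, 0101-, 1001-

[col 0] 00000*, 00100*, 00101*, 00111*, 01001*, 01010*, 01011*, 01101*, 10001*, 10010*, 10011*, 10100*, 10101*, 10111*, 11001*, 11100*, 11101*, 11110*, 11111*
[col 1] -0100*, -0101*, -0111*, -1001*, -1101*, 0-101*, 00-00, 001-1*, 0010-*, 01-01*, 010-1, 0101-, 1-001*, 1-100*, 1-101*, 1-111*, 10-01*, 10-11*, 100-1*, 1001-, 101-1*, 1010-*, 11-01*, 111-0*, 111-1*, 1110-*, 1111-*
[col 2] --101, -01-1, -010-, -1-01, 1--01, 1-1-1, 1-10-, 10--1, 111--
Prime implicants: --101, -01-1, -010-, -1-01, 00-00, 010-1, 0101-, 1--01, 1-1-1, 1-10-, 10--1, 1001-, 111--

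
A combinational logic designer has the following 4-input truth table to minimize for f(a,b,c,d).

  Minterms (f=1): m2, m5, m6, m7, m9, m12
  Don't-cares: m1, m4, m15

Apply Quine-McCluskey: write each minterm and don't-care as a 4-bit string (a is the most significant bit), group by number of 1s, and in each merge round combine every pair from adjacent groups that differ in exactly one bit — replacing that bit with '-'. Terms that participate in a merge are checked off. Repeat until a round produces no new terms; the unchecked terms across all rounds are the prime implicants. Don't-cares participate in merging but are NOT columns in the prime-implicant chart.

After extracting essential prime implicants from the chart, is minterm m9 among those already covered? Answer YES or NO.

size-2^0 implicants → 0001(✓)  0010(✓)  0100(✓)  0101(✓)  0110(✓)  0111(✓)  1001(✓)  1100(✓)  1111(✓)
size-2^1 implicants → -001  -100  -111  0-01  0-10  01-0(✓)  01-1(✓)  010-(✓)  011-(✓)
size-2^2 implicants → 01--
Unchecked terms (primes): -001, -100, -111, 0-01, 0-10, 01--
Minterm coverage:
  m2 ⊆ 0-10 [E]
  m5 ⊆ 0-01,01--
  m6 ⊆ 0-10,01--
  m7 ⊆ -111,01--
  m9 ⊆ -001 [E]
  m12 ⊆ -100 [E]
E = {-001, -100, 0-10}

YES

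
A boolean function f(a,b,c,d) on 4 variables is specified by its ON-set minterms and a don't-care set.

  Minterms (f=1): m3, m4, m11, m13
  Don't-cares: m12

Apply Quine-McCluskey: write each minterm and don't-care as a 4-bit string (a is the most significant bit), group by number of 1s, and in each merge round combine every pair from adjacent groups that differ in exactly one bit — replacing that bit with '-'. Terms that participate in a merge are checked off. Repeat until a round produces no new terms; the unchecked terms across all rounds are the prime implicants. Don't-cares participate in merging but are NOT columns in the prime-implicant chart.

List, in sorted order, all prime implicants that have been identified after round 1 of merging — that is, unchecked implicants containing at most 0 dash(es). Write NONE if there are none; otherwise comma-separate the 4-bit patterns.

NONE

size-2^0 implicants → 0011(✓)  0100(✓)  1011(✓)  1100(✓)  1101(✓)
size-2^1 implicants → -011  -100  110-
Unchecked terms (primes): -011, -100, 110-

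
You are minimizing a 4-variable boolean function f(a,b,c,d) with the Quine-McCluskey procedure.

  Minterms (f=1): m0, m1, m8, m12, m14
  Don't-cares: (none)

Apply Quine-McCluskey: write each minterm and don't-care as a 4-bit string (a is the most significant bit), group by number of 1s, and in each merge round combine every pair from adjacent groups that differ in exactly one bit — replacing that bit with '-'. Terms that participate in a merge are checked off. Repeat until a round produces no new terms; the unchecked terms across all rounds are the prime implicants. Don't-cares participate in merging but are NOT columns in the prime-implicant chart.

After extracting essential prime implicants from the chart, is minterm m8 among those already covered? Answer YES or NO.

NO

size-2^0 implicants → 0000(✓)  0001(✓)  1000(✓)  1100(✓)  1110(✓)
size-2^1 implicants → -000  000-  1-00  11-0
Unchecked terms (primes): -000, 000-, 1-00, 11-0
Minterm coverage:
  m0 ⊆ -000,000-
  m1 ⊆ 000- [E]
  m8 ⊆ -000,1-00
  m12 ⊆ 1-00,11-0
  m14 ⊆ 11-0 [E]
E = {000-, 11-0}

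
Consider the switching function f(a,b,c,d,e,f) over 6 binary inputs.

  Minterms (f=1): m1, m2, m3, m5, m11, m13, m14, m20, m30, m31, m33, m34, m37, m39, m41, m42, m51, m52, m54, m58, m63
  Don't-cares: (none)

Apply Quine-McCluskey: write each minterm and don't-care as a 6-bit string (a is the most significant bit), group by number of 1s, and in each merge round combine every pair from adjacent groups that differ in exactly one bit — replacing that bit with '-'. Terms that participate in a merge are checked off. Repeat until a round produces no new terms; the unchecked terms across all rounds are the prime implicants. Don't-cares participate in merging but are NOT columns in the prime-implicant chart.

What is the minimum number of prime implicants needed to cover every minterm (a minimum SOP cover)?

12

Round 0: 000001✓ 000010✓ 000011✓ 000101✓ 001011✓ 001101✓ 001110✓ 010100✓ 011110✓ 011111✓ 100001✓ 100010✓ 100101✓ 100111✓ 101001✓ 101010✓ 110011 110100✓ 110110✓ 111010✓ 111111✓
Round 1: -00001✓ -00010 -00101✓ -10100 -11111 0-1110 00-011 00-101 000-01✓ 0000-1 00001- 01111- 1-1010 10-001 10-010 100-01✓ 1001-1 1101-0
Round 2: -00-01
PIs = {-00-01, -00010, -10100, -11111, 0-1110, 00-011, 00-101, 0000-1, 00001-, 01111-, 1-1010, 10-001, 10-010, 1001-1, 110011, 1101-0}
Coverage chart:
  m1: -00-01,0000-1
  m2: -00010,00001-
  m3: 00-011,0000-1,00001-
  m5: -00-01,00-101
  m11: 00-011 ←essential
  m13: 00-101 ←essential
  m14: 0-1110 ←essential
  m20: -10100 ←essential
  m30: 0-1110,01111-
  m31: -11111,01111-
  m33: -00-01,10-001
  m34: -00010,10-010
  m37: -00-01,1001-1
  m39: 1001-1 ←essential
  m41: 10-001 ←essential
  m42: 1-1010,10-010
  m51: 110011 ←essential
  m52: -10100,1101-0
  m54: 1101-0 ←essential
  m58: 1-1010 ←essential
  m63: -11111 ←essential
Essential: -10100, -11111, 0-1110, 00-011, 00-101, 1-1010, 10-001, 1001-1, 110011, 1101-0
Petrick residual → -00-01, -00010
Min cover (12 terms): b'c'e'f + b'c'd'ef' + bc'de'f' + bcdef + a'cdef' + a'b'd'ef + a'b'de'f + acd'ef' + ab'd'e'f + ab'c'df + abc'd'ef + abc'df'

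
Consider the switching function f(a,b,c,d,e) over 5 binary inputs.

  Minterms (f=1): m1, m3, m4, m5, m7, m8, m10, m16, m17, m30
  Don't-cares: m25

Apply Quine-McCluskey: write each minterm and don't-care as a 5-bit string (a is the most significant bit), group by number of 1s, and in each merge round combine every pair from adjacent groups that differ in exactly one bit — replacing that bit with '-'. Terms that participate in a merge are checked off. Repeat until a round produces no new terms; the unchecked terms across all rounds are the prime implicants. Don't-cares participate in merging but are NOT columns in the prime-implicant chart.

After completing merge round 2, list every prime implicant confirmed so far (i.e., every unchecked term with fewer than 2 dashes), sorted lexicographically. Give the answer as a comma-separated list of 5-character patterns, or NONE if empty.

Round 0: 00001✓ 00011✓ 00100✓ 00101✓ 00111✓ 01000✓ 01010✓ 10000✓ 10001✓ 11001✓ 11110
Round 1: -0001 00-01✓ 00-11✓ 000-1✓ 001-1✓ 0010- 010-0 1-001 1000-
Round 2: 00--1
PIs = {-0001, 00--1, 0010-, 010-0, 1-001, 1000-, 11110}

-0001, 0010-, 010-0, 1-001, 1000-, 11110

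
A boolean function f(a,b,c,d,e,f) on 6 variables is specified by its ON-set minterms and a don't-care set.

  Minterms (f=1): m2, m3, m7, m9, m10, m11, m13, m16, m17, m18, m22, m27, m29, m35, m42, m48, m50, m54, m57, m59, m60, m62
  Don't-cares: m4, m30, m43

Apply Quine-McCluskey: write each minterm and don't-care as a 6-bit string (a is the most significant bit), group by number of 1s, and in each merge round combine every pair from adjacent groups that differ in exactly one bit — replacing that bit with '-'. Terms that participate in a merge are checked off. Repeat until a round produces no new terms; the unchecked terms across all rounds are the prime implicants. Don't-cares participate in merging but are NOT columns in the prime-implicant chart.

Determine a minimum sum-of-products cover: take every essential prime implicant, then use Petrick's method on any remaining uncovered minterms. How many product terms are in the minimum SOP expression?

size-2^0 implicants → 000010(✓)  000011(✓)  000100  000111(✓)  001001(✓)  001010(✓)  001011(✓)  001101(✓)  010000(✓)  010001(✓)  010010(✓)  010110(✓)  011011(✓)  011101(✓)  011110(✓)  100011(✓)  101010(✓)  101011(✓)  110000(✓)  110010(✓)  110110(✓)  111001(✓)  111011(✓)  111100(✓)  111110(✓)
size-2^1 implicants → -00011(✓)  -01010(✓)  -01011(✓)  -10000(✓)  -10010(✓)  -10110(✓)  -11011(✓)  -11110(✓)  0-0010  0-1011(✓)  0-1101  00-010(✓)  00-011(✓)  000-11  00001-(✓)  001-01  0010-1  00101-(✓)  01-110(✓)  010-10(✓)  0100-0(✓)  01000-  1-1011(✓)  10-011(✓)  10101-(✓)  11-110(✓)  110-10(✓)  1100-0(✓)  1110-1  1111-0
size-2^2 implicants → --1011  -0-011  -0101-  -1-110  -10-10  -100-0  00-01-
Unchecked terms (primes): --1011, -0-011, -0101-, -1-110, -10-10, -100-0, 0-0010, 0-1101, 00-01-, 000-11, 000100, 001-01, 0010-1, 01000-, 1110-1, 1111-0
Minterm coverage:
  m2 ⊆ 0-0010,00-01-
  m3 ⊆ -0-011,00-01-,000-11
  m7 ⊆ 000-11 [E]
  m9 ⊆ 001-01,0010-1
  m10 ⊆ -0101-,00-01-
  m11 ⊆ --1011,-0-011,-0101-,00-01-,0010-1
  m13 ⊆ 0-1101,001-01
  m16 ⊆ -100-0,01000-
  m17 ⊆ 01000- [E]
  m18 ⊆ -10-10,-100-0,0-0010
  m22 ⊆ -1-110,-10-10
  m27 ⊆ --1011 [E]
  m29 ⊆ 0-1101 [E]
  m35 ⊆ -0-011 [E]
  m42 ⊆ -0101- [E]
  m48 ⊆ -100-0 [E]
  m50 ⊆ -10-10,-100-0
  m54 ⊆ -1-110,-10-10
  m57 ⊆ 1110-1 [E]
  m59 ⊆ --1011,1110-1
  m60 ⊆ 1111-0 [E]
  m62 ⊆ -1-110,1111-0
E = {--1011, -0-011, -0101-, -100-0, 0-1101, 000-11, 01000-, 1110-1, 1111-0}
Petrick residual → -1-110, 0-0010, 001-01
Cover = cd'ef + b'd'ef + b'cd'e + bdef' + bc'd'f' + a'c'd'ef' + a'cde'f + a'b'c'ef + a'b'ce'f + a'bc'd'e' + abcd'f + abcdf'  |cover|=12

12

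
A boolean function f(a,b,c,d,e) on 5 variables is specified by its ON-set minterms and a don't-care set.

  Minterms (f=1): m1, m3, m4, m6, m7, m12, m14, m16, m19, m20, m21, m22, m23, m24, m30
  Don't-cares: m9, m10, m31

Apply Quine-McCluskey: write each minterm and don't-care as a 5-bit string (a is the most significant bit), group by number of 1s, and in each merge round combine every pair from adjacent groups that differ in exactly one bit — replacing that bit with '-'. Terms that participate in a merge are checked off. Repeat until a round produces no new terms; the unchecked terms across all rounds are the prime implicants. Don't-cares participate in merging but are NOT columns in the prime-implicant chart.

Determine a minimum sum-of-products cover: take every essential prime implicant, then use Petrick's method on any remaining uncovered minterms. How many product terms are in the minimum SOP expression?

[col 0] 00001*, 00011*, 00100*, 00110*, 00111*, 01001*, 01010*, 01100*, 01110*, 10000*, 10011*, 10100*, 10101*, 10110*, 10111*, 11000*, 11110*, 11111*
[col 1] -0011*, -0100*, -0110*, -0111*, -1110*, 0-001, 0-100*, 0-110*, 00-11*, 000-1, 001-0*, 0011-*, 01-10, 011-0*, 1-000, 1-110*, 1-111*, 10-00, 10-11*, 101-0*, 101-1*, 1010-*, 1011-*, 1111-*
[col 2] --110, -0-11, -01-0, -011-, 0-1-0, 1-11-, 101--
Prime implicants: --110, -0-11, -01-0, -011-, 0-001, 0-1-0, 000-1, 01-10, 1-000, 1-11-, 10-00, 101--
PI chart (minterm → PIs covering it):
  1 | 0-001,000-1
  3 | -0-11,000-1
  4 | -01-0,0-1-0
  6 | --110,-01-0,-011-,0-1-0
  7 | -0-11,-011-
  12 | 0-1-0  (sole → essential)
  14 | --110,0-1-0,01-10
  16 | 1-000,10-00
  19 | -0-11  (sole → essential)
  20 | -01-0,10-00,101--
  21 | 101--  (sole → essential)
  22 | --110,-01-0,-011-,1-11-,101--
  23 | -0-11,-011-,1-11-,101--
  24 | 1-000  (sole → essential)
  30 | --110,1-11-
Essential prime implicants: -0-11, 0-1-0, 1-000, 101--
Petrick residual → --110, 0-001
Minimum SOP uses 6 PIs: cde' + b'de + a'c'd'e + a'ce' + ac'd'e' + ab'c

6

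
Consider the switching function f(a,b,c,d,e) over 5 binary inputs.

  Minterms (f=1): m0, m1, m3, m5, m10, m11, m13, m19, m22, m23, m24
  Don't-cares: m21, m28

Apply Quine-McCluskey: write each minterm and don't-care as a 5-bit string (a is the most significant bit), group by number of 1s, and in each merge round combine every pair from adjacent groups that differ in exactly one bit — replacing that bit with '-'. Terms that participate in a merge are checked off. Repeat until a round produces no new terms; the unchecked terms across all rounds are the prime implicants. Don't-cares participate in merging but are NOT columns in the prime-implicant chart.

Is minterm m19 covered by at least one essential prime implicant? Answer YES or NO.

NO

size-2^0 implicants → 00000(✓)  00001(✓)  00011(✓)  00101(✓)  01010(✓)  01011(✓)  01101(✓)  10011(✓)  10101(✓)  10110(✓)  10111(✓)  11000(✓)  11100(✓)
size-2^1 implicants → -0011  -0101  0-011  0-101  00-01  000-1  0000-  0101-  10-11  101-1  1011-  11-00
Unchecked terms (primes): -0011, -0101, 0-011, 0-101, 00-01, 000-1, 0000-, 0101-, 10-11, 101-1, 1011-, 11-00
Minterm coverage:
  m0 ⊆ 0000- [E]
  m1 ⊆ 00-01,000-1,0000-
  m3 ⊆ -0011,0-011,000-1
  m5 ⊆ -0101,0-101,00-01
  m10 ⊆ 0101- [E]
  m11 ⊆ 0-011,0101-
  m13 ⊆ 0-101 [E]
  m19 ⊆ -0011,10-11
  m22 ⊆ 1011- [E]
  m23 ⊆ 10-11,101-1,1011-
  m24 ⊆ 11-00 [E]
E = {0-101, 0000-, 0101-, 1011-, 11-00}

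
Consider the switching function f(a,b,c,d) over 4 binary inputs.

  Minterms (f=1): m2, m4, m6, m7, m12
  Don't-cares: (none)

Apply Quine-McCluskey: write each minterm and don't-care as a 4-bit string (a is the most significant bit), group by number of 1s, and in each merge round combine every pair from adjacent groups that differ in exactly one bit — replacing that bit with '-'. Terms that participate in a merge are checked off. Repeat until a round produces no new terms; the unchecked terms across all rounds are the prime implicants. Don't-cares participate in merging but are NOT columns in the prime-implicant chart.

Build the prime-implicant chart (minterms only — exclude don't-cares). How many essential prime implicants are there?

3

Round 0: 0010✓ 0100✓ 0110✓ 0111✓ 1100✓
Round 1: -100 0-10 01-0 011-
PIs = {-100, 0-10, 01-0, 011-}
Coverage chart:
  m2: 0-10 ←essential
  m4: -100,01-0
  m6: 0-10,01-0,011-
  m7: 011- ←essential
  m12: -100 ←essential
Essential: -100, 0-10, 011-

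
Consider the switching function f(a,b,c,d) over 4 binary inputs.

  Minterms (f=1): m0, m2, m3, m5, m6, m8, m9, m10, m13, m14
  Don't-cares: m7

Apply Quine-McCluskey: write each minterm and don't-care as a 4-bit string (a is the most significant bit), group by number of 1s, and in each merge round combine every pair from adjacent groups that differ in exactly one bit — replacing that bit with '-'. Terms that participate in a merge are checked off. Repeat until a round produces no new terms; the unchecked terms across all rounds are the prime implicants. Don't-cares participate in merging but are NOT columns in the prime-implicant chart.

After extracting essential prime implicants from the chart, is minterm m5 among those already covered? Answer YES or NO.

NO

size-2^0 implicants → 0000(✓)  0010(✓)  0011(✓)  0101(✓)  0110(✓)  0111(✓)  1000(✓)  1001(✓)  1010(✓)  1101(✓)  1110(✓)
size-2^1 implicants → -000(✓)  -010(✓)  -101  -110(✓)  0-10(✓)  0-11(✓)  00-0(✓)  001-(✓)  01-1  011-(✓)  1-01  1-10(✓)  10-0(✓)  100-
size-2^2 implicants → --10  -0-0  0-1-
Unchecked terms (primes): --10, -0-0, -101, 0-1-, 01-1, 1-01, 100-
Minterm coverage:
  m0 ⊆ -0-0 [E]
  m2 ⊆ --10,-0-0,0-1-
  m3 ⊆ 0-1- [E]
  m5 ⊆ -101,01-1
  m6 ⊆ --10,0-1-
  m8 ⊆ -0-0,100-
  m9 ⊆ 1-01,100-
  m10 ⊆ --10,-0-0
  m13 ⊆ -101,1-01
  m14 ⊆ --10 [E]
E = {--10, -0-0, 0-1-}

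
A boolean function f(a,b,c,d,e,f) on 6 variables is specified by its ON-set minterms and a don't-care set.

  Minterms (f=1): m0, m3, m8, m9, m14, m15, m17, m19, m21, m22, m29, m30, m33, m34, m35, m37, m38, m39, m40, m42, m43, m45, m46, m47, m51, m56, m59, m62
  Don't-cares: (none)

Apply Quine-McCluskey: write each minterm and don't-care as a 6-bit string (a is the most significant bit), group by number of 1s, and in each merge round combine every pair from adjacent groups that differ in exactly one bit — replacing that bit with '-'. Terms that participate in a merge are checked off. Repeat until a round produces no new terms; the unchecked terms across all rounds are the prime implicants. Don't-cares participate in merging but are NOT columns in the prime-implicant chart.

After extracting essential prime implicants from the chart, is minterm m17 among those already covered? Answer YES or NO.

NO

[col 0] 000000*, 000011*, 001000*, 001001*, 001110*, 001111*, 010001*, 010011*, 010101*, 010110*, 011101*, 011110*, 100001*, 100010*, 100011*, 100101*, 100110*, 100111*, 101000*, 101010*, 101011*, 101101*, 101110*, 101111*, 110011*, 111000*, 111011*, 111110*
[col 1] -00011*, -01000, -01110*, -01111*, -10011*, -11110*, 0-0011*, 0-1110*, 00-000, 00100-, 00111-*, 01-101, 01-110, 010-01, 0100-1, 1-0011*, 1-1000, 1-1011*, 1-1110*, 10-010*, 10-011*, 10-101*, 10-110*, 10-111*, 100-01*, 100-10*, 100-11*, 1000-1*, 10001-*, 1001-1*, 10011-*, 101-10*, 101-11*, 1010-0, 10101-*, 1011-1*, 10111-*, 11-011*
[col 2] --0011, --1110, -0111-, 1--011, 10--10*, 10--11*, 10-01-*, 10-1-1, 10-11-*, 100--1, 100-1-*, 101-1-*
[col 3] 10--1-
Prime implicants: --0011, --1110, -01000, -0111-, 00-000, 00100-, 01-101, 01-110, 010-01, 0100-1, 1--011, 1-1000, 10--1-, 10-1-1, 100--1, 1010-0
PI chart (minterm → PIs covering it):
  0 | 00-000  (sole → essential)
  3 | --0011  (sole → essential)
  8 | -01000,00-000,00100-
  9 | 00100-  (sole → essential)
  14 | --1110,-0111-
  15 | -0111-  (sole → essential)
  17 | 010-01,0100-1
  19 | --0011,0100-1
  21 | 01-101,010-01
  22 | 01-110  (sole → essential)
  29 | 01-101  (sole → essential)
  30 | --1110,01-110
  33 | 100--1  (sole → essential)
  34 | 10--1-  (sole → essential)
  35 | --0011,1--011,10--1-,100--1
  37 | 10-1-1,100--1
  38 | 10--1-  (sole → essential)
  39 | 10--1-,10-1-1,100--1
  40 | -01000,1-1000,1010-0
  42 | 10--1-,1010-0
  43 | 1--011,10--1-
  45 | 10-1-1  (sole → essential)
  46 | --1110,-0111-,10--1-
  47 | -0111-,10--1-,10-1-1
  51 | --0011,1--011
  56 | 1-1000  (sole → essential)
  59 | 1--011  (sole → essential)
  62 | --1110  (sole → essential)
Essential prime implicants: --0011, --1110, -0111-, 00-000, 00100-, 01-101, 01-110, 1--011, 1-1000, 10--1-, 10-1-1, 100--1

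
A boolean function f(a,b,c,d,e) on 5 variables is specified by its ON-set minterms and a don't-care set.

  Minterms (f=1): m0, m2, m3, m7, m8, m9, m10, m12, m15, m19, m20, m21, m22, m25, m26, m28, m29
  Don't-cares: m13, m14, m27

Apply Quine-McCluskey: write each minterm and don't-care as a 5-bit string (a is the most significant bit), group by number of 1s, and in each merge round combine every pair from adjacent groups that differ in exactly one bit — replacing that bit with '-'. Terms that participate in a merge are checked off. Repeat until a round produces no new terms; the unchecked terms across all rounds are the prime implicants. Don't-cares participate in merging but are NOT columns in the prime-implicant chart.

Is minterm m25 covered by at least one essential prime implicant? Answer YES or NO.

[col 0] 00000*, 00010*, 00011*, 00111*, 01000*, 01001*, 01010*, 01100*, 01101*, 01110*, 01111*, 10011*, 10100*, 10101*, 10110*, 11001*, 11010*, 11011*, 11100*, 11101*
[col 1] -0011, -1001*, -1010, -1100*, -1101*, 0-000*, 0-010*, 0-111, 00-11, 000-0*, 0001-, 01-00*, 01-01*, 01-10*, 010-0*, 0100-*, 011-0*, 011-1*, 0110-*, 0111-*, 1-011, 1-100*, 1-101*, 101-0, 1010-*, 11-01*, 110-1, 1101-, 1110-*
[col 2] -1-01, -110-, 0-0-0, 01--0, 01-0-, 011--, 1-10-
Prime implicants: -0011, -1-01, -1010, -110-, 0-0-0, 0-111, 00-11, 0001-, 01--0, 01-0-, 011--, 1-011, 1-10-, 101-0, 110-1, 1101-
PI chart (minterm → PIs covering it):
  0 | 0-0-0  (sole → essential)
  2 | 0-0-0,0001-
  3 | -0011,00-11,0001-
  7 | 0-111,00-11
  8 | 0-0-0,01--0,01-0-
  9 | -1-01,01-0-
  10 | -1010,0-0-0,01--0
  12 | -110-,01--0,01-0-,011--
  15 | 0-111,011--
  19 | -0011,1-011
  20 | 1-10-,101-0
  21 | 1-10-  (sole → essential)
  22 | 101-0  (sole → essential)
  25 | -1-01,110-1
  26 | -1010,1101-
  28 | -110-,1-10-
  29 | -1-01,-110-,1-10-
Essential prime implicants: 0-0-0, 1-10-, 101-0

NO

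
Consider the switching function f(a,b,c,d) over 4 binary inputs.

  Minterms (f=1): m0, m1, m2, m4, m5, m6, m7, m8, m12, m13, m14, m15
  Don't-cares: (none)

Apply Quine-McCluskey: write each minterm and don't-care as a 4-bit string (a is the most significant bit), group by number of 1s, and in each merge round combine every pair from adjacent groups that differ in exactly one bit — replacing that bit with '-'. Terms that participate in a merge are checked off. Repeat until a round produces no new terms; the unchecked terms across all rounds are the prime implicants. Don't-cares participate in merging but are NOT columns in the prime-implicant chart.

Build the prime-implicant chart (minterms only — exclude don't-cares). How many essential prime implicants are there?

4

Round 0: 0000✓ 0001✓ 0010✓ 0100✓ 0101✓ 0110✓ 0111✓ 1000✓ 1100✓ 1101✓ 1110✓ 1111✓
Round 1: -000✓ -100✓ -101✓ -110✓ -111✓ 0-00✓ 0-01✓ 0-10✓ 00-0✓ 000-✓ 01-0✓ 01-1✓ 010-✓ 011-✓ 1-00✓ 11-0✓ 11-1✓ 110-✓ 111-✓
Round 2: --00 -1-0✓ -1-1✓ -10-✓ -11-✓ 0--0 0-0- 01--✓ 11--✓
Round 3: -1--
PIs = {--00, -1--, 0--0, 0-0-}
Coverage chart:
  m0: --00,0--0,0-0-
  m1: 0-0- ←essential
  m2: 0--0 ←essential
  m4: --00,-1--,0--0,0-0-
  m5: -1--,0-0-
  m6: -1--,0--0
  m7: -1-- ←essential
  m8: --00 ←essential
  m12: --00,-1--
  m13: -1-- ←essential
  m14: -1-- ←essential
  m15: -1-- ←essential
Essential: --00, -1--, 0--0, 0-0-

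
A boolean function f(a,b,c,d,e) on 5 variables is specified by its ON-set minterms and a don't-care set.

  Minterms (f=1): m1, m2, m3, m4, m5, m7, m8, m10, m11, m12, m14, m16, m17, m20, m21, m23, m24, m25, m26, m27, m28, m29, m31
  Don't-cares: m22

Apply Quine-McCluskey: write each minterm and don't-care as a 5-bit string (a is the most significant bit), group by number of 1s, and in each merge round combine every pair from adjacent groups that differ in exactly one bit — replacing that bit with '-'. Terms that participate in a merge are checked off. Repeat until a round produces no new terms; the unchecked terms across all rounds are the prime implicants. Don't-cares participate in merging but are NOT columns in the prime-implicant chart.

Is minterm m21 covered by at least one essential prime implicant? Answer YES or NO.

Round 0: 00001✓ 00010✓ 00011✓ 00100✓ 00101✓ 00111✓ 01000✓ 01010✓ 01011✓ 01100✓ 01110✓ 10000✓ 10001✓ 10100✓ 10101✓ 10110✓ 10111✓ 11000✓ 11001✓ 11010✓ 11011✓ 11100✓ 11101✓ 11111✓
Round 1: -0001✓ -0100✓ -0101✓ -0111✓ -1000✓ -1010✓ -1011✓ -1100✓ 0-010✓ 0-011✓ 0-100✓ 00-01✓ 00-11✓ 000-1✓ 0001-✓ 001-1✓ 0010-✓ 01-00✓ 01-10✓ 010-0✓ 0101-✓ 011-0✓ 1-000✓ 1-001✓ 1-100✓ 1-101✓ 1-111✓ 10-00✓ 10-01✓ 1000-✓ 101-0✓ 101-1✓ 1010-✓ 1011-✓ 11-00✓ 11-01✓ 11-11✓ 110-0✓ 110-1✓ 1100-✓ 1101-✓ 111-1✓ 1110-✓
Round 2: --100 -0-01 -01-1 -010- -1-00 -10-0 -101- 0-01- 00--1 01--0 1--00✓ 1--01✓ 1-00-✓ 1-1-1 1-10-✓ 10-0-✓ 101-- 11--1 11-0-✓ 110--
Round 3: 1--0-
PIs = {--100, -0-01, -01-1, -010-, -1-00, -10-0, -101-, 0-01-, 00--1, 01--0, 1--0-, 1-1-1, 101--, 11--1, 110--}
Coverage chart:
  m1: -0-01,00--1
  m2: 0-01- ←essential
  m3: 0-01-,00--1
  m4: --100,-010-
  m5: -0-01,-01-1,-010-,00--1
  m7: -01-1,00--1
  m8: -1-00,-10-0,01--0
  m10: -10-0,-101-,0-01-,01--0
  m11: -101-,0-01-
  m12: --100,-1-00,01--0
  m14: 01--0 ←essential
  m16: 1--0- ←essential
  m17: -0-01,1--0-
  m20: --100,-010-,1--0-,101--
  m21: -0-01,-01-1,-010-,1--0-,1-1-1,101--
  m23: -01-1,1-1-1,101--
  m24: -1-00,-10-0,1--0-,110--
  m25: 1--0-,11--1,110--
  m26: -10-0,-101-,110--
  m27: -101-,11--1,110--
  m28: --100,-1-00,1--0-
  m29: 1--0-,1-1-1,11--1
  m31: 1-1-1,11--1
Essential: 0-01-, 01--0, 1--0-

YES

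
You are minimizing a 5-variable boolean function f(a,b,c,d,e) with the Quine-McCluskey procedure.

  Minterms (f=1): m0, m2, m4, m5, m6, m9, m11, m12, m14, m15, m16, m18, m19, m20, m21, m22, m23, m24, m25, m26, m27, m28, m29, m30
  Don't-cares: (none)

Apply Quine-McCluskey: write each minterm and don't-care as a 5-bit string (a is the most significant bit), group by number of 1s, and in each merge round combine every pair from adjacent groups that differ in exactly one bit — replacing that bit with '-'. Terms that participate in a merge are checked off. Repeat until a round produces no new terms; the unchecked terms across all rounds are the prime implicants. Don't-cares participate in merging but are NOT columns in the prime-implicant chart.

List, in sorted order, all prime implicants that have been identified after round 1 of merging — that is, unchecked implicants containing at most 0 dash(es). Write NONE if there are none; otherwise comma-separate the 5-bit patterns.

NONE

size-2^0 implicants → 00000(✓)  00010(✓)  00100(✓)  00101(✓)  00110(✓)  01001(✓)  01011(✓)  01100(✓)  01110(✓)  01111(✓)  10000(✓)  10010(✓)  10011(✓)  10100(✓)  10101(✓)  10110(✓)  10111(✓)  11000(✓)  11001(✓)  11010(✓)  11011(✓)  11100(✓)  11101(✓)  11110(✓)
size-2^1 implicants → -0000(✓)  -0010(✓)  -0100(✓)  -0101(✓)  -0110(✓)  -1001(✓)  -1011(✓)  -1100(✓)  -1110(✓)  0-100(✓)  0-110(✓)  00-00(✓)  00-10(✓)  000-0(✓)  001-0(✓)  0010-(✓)  01-11  010-1(✓)  011-0(✓)  0111-  1-000(✓)  1-010(✓)  1-011(✓)  1-100(✓)  1-101(✓)  1-110(✓)  10-00(✓)  10-10(✓)  10-11(✓)  100-0(✓)  1001-(✓)  101-0(✓)  101-1(✓)  1010-(✓)  1011-(✓)  11-00(✓)  11-01(✓)  11-10(✓)  110-0(✓)  110-1(✓)  1100-(✓)  1101-(✓)  111-0(✓)  1110-(✓)
size-2^2 implicants → --100(✓)  --110(✓)  -0-00(✓)  -0-10(✓)  -00-0(✓)  -01-0(✓)  -010-  -10-1  -11-0(✓)  0-1-0(✓)  00--0(✓)  1--00(✓)  1--10(✓)  1-0-0(✓)  1-01-  1-1-0(✓)  1-10-  10--0(✓)  10-1-  101--  11--0(✓)  11-0-  110--
size-2^3 implicants → --1-0  -0--0  1---0
Unchecked terms (primes): --1-0, -0--0, -010-, -10-1, 01-11, 0111-, 1---0, 1-01-, 1-10-, 10-1-, 101--, 11-0-, 110--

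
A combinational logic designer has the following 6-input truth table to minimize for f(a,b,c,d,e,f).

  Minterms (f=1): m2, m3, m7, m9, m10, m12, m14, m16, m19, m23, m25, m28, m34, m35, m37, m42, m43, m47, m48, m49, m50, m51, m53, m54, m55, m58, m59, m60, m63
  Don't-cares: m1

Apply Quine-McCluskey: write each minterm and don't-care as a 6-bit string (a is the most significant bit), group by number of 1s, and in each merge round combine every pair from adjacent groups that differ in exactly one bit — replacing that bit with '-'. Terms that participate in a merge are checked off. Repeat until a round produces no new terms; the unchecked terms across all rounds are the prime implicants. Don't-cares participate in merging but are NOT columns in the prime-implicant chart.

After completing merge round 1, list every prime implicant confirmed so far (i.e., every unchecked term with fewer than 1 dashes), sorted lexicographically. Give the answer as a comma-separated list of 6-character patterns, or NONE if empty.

[col 0] 000001*, 000010*, 000011*, 000111*, 001001*, 001010*, 001100*, 001110*, 010000*, 010011*, 010111*, 011001*, 011100*, 100010*, 100011*, 100101*, 101010*, 101011*, 101111*, 110000*, 110001*, 110010*, 110011*, 110101*, 110110*, 110111*, 111010*, 111011*, 111100*, 111111*
[col 1] -00010*, -00011*, -01010*, -10000, -10011*, -10111*, -11100, 0-0011*, 0-0111*, 0-1001, 0-1100, 00-001, 00-010*, 000-11*, 0000-1, 00001-*, 001-10, 0011-0, 010-11*, 1-0010*, 1-0011*, 1-0101, 1-1010*, 1-1011*, 1-1111*, 10-010*, 10-011*, 10001-*, 101-11*, 10101-*, 11-010*, 11-011*, 11-111*, 110-01*, 110-10*, 110-11*, 1100-0*, 1100-1*, 11000-*, 11001-*, 1101-1*, 11011-*, 111-11*, 11101-*
[col 2] --0011, -0-010, -0001-, -10-11, 0-0-11, 1--010*, 1--011*, 1-001-*, 1-1-11, 1-101-*, 10-01-*, 11--11, 11-01-*, 110--1, 110-1-, 1100--
[col 3] 1--01-
Prime implicants: --0011, -0-010, -0001-, -10-11, -10000, -11100, 0-0-11, 0-1001, 0-1100, 00-001, 0000-1, 001-10, 0011-0, 1--01-, 1-0101, 1-1-11, 11--11, 110--1, 110-1-, 1100--

NONE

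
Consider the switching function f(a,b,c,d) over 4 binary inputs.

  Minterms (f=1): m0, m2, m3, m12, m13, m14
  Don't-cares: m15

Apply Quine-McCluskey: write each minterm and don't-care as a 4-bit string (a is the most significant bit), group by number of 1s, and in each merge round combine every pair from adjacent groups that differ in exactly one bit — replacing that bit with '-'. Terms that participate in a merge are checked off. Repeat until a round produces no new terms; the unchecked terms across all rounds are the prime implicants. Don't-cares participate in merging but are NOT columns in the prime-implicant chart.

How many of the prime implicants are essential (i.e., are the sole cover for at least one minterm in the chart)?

size-2^0 implicants → 0000(✓)  0010(✓)  0011(✓)  1100(✓)  1101(✓)  1110(✓)  1111(✓)
size-2^1 implicants → 00-0  001-  11-0(✓)  11-1(✓)  110-(✓)  111-(✓)
size-2^2 implicants → 11--
Unchecked terms (primes): 00-0, 001-, 11--
Minterm coverage:
  m0 ⊆ 00-0 [E]
  m2 ⊆ 00-0,001-
  m3 ⊆ 001- [E]
  m12 ⊆ 11-- [E]
  m13 ⊆ 11-- [E]
  m14 ⊆ 11-- [E]
E = {00-0, 001-, 11--}

3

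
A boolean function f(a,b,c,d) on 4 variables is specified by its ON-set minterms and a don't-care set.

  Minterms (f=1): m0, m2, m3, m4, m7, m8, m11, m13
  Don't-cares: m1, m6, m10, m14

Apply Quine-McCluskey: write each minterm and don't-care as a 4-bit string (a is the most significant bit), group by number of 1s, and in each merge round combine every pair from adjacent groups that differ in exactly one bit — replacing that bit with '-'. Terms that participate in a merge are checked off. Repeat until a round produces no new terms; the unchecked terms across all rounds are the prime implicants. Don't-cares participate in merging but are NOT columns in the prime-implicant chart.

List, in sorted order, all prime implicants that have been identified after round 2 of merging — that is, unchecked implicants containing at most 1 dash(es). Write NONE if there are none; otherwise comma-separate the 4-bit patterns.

1101

[col 0] 0000*, 0001*, 0010*, 0011*, 0100*, 0110*, 0111*, 1000*, 1010*, 1011*, 1101, 1110*
[col 1] -000*, -010*, -011*, -110*, 0-00*, 0-10*, 0-11*, 00-0*, 00-1*, 000-*, 001-*, 01-0*, 011-*, 1-10*, 10-0*, 101-*
[col 2] --10, -0-0, -01-, 0--0, 0-1-, 00--
Prime implicants: --10, -0-0, -01-, 0--0, 0-1-, 00--, 1101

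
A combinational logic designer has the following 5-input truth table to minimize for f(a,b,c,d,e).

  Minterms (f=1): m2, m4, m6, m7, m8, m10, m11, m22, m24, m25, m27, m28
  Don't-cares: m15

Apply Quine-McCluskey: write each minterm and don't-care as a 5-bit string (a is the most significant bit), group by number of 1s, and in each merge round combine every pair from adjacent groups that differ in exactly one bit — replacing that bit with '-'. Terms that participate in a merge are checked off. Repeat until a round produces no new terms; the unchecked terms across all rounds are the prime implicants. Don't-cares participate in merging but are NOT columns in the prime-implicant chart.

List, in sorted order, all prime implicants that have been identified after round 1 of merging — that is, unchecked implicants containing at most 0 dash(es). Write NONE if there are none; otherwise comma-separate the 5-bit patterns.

size-2^0 implicants → 00010(✓)  00100(✓)  00110(✓)  00111(✓)  01000(✓)  01010(✓)  01011(✓)  01111(✓)  10110(✓)  11000(✓)  11001(✓)  11011(✓)  11100(✓)
size-2^1 implicants → -0110  -1000  -1011  0-010  0-111  00-10  001-0  0011-  01-11  010-0  0101-  11-00  110-1  1100-
Unchecked terms (primes): -0110, -1000, -1011, 0-010, 0-111, 00-10, 001-0, 0011-, 01-11, 010-0, 0101-, 11-00, 110-1, 1100-

NONE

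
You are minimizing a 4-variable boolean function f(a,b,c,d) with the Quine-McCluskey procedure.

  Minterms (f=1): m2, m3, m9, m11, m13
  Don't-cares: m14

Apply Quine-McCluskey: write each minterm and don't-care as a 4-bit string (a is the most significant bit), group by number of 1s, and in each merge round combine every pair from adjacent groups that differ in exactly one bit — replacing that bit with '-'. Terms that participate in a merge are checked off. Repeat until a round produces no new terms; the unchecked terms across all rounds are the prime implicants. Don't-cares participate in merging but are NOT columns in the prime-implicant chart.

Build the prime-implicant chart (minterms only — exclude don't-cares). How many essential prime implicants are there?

2

size-2^0 implicants → 0010(✓)  0011(✓)  1001(✓)  1011(✓)  1101(✓)  1110
size-2^1 implicants → -011  001-  1-01  10-1
Unchecked terms (primes): -011, 001-, 1-01, 10-1, 1110
Minterm coverage:
  m2 ⊆ 001- [E]
  m3 ⊆ -011,001-
  m9 ⊆ 1-01,10-1
  m11 ⊆ -011,10-1
  m13 ⊆ 1-01 [E]
E = {001-, 1-01}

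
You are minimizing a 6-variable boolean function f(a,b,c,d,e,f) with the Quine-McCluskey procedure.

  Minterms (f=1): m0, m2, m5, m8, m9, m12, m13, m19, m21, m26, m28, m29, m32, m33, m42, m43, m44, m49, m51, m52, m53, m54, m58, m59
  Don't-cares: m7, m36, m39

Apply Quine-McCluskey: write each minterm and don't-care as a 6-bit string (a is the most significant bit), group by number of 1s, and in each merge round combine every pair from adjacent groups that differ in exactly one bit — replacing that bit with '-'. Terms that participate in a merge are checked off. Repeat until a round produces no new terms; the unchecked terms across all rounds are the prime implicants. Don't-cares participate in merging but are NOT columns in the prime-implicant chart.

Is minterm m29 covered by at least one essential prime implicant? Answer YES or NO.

size-2^0 implicants → 000000(✓)  000010(✓)  000101(✓)  000111(✓)  001000(✓)  001001(✓)  001100(✓)  001101(✓)  010011(✓)  010101(✓)  011010(✓)  011100(✓)  011101(✓)  100000(✓)  100001(✓)  100100(✓)  100111(✓)  101010(✓)  101011(✓)  101100(✓)  110001(✓)  110011(✓)  110100(✓)  110101(✓)  110110(✓)  111010(✓)  111011(✓)
size-2^1 implicants → -00000  -00111  -01100  -10011  -10101  -11010  0-0101(✓)  0-1100(✓)  0-1101(✓)  00-000  00-101(✓)  0000-0  0001-1  001-00(✓)  001-01(✓)  00100-(✓)  00110-(✓)  01-101(✓)  01110-(✓)  1-0001  1-0100  1-1010(✓)  1-1011(✓)  10-100  100-00  10000-  10101-(✓)  11-011  110-01  1100-1  1101-0  11010-  11101-(✓)
size-2^2 implicants → 0--101  0-110-  001-0-  1-101-
Unchecked terms (primes): -00000, -00111, -01100, -10011, -10101, -11010, 0--101, 0-110-, 00-000, 0000-0, 0001-1, 001-0-, 1-0001, 1-0100, 1-101-, 10-100, 100-00, 10000-, 11-011, 110-01, 1100-1, 1101-0, 11010-
Minterm coverage:
  m0 ⊆ -00000,00-000,0000-0
  m2 ⊆ 0000-0 [E]
  m5 ⊆ 0--101,0001-1
  m8 ⊆ 00-000,001-0-
  m9 ⊆ 001-0- [E]
  m12 ⊆ -01100,0-110-,001-0-
  m13 ⊆ 0--101,0-110-,001-0-
  m19 ⊆ -10011 [E]
  m21 ⊆ -10101,0--101
  m26 ⊆ -11010 [E]
  m28 ⊆ 0-110- [E]
  m29 ⊆ 0--101,0-110-
  m32 ⊆ -00000,100-00,10000-
  m33 ⊆ 1-0001,10000-
  m42 ⊆ 1-101- [E]
  m43 ⊆ 1-101- [E]
  m44 ⊆ -01100,10-100
  m49 ⊆ 1-0001,110-01,1100-1
  m51 ⊆ -10011,11-011,1100-1
  m52 ⊆ 1-0100,1101-0,11010-
  m53 ⊆ -10101,110-01,11010-
  m54 ⊆ 1101-0 [E]
  m58 ⊆ -11010,1-101-
  m59 ⊆ 1-101-,11-011
E = {-10011, -11010, 0-110-, 0000-0, 001-0-, 1-101-, 1101-0}

YES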